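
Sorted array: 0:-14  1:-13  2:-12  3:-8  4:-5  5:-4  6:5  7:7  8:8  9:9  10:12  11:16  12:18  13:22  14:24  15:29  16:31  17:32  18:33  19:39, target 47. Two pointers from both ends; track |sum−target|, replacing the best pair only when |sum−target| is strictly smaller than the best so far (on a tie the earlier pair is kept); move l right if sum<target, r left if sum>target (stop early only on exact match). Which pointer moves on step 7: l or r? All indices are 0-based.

l=0 r=19: -14+39=25 d=22 *, l++
l=1 r=19: -13+39=26 d=21 *, l++
l=2 r=19: -12+39=27 d=20 *, l++
l=3 r=19: -8+39=31 d=16 *, l++
l=4 r=19: -5+39=34 d=13 *, l++
l=5 r=19: -4+39=35 d=12 *, l++
l=6 r=19: 5+39=44 d=3 *, l++

l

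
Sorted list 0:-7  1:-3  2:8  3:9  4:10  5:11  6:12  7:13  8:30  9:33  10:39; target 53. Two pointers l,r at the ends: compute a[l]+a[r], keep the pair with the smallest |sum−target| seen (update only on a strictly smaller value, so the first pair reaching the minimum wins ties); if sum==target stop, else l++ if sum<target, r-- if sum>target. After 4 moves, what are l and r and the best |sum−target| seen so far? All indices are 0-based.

l=0 r=10: -7+39=32 d=21 *, l++
l=1 r=10: -3+39=36 d=17 *, l++
l=2 r=10: 8+39=47 d=6 *, l++
l=3 r=10: 9+39=48 d=5 *, l++

l=4, r=10, best |Δ|=5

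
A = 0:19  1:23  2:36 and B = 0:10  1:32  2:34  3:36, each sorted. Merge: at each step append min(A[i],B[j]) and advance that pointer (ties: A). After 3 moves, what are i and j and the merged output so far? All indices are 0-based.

[i=0,j=0] A[i]=19>B[j]=10 take 10 → j++
[i=0,j=1] A[i]=19<=B[j]=32 take 19 → i++
[i=1,j=1] A[i]=23<=B[j]=32 take 23 → i++

i=2, j=1, merged so far=[10, 19, 23]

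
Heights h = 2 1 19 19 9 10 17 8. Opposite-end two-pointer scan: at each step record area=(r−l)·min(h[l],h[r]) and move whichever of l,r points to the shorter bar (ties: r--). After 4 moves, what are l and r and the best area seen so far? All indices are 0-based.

l=0 r=7: min(2,8)*7=14 best=14 *, l++
l=1 r=7: min(1,8)*6=6 best=14, l++
l=2 r=7: min(19,8)*5=40 best=40 *, r--
l=2 r=6: min(19,17)*4=68 best=68 *, r--

l=2, r=5, best area=68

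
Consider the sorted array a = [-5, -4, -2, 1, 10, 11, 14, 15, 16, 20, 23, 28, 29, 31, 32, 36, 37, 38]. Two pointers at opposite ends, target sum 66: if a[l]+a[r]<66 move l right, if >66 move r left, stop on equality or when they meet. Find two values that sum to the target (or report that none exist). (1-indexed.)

(28, 38)

l=1 r=18: -5+38=33 <66, l++
l=2 r=18: -4+38=34 <66, l++
l=3 r=18: -2+38=36 <66, l++
l=4 r=18: 1+38=39 <66, l++
l=5 r=18: 10+38=48 <66, l++
l=6 r=18: 11+38=49 <66, l++
l=7 r=18: 14+38=52 <66, l++
l=8 r=18: 15+38=53 <66, l++
l=9 r=18: 16+38=54 <66, l++
l=10 r=18: 20+38=58 <66, l++
l=11 r=18: 23+38=61 <66, l++
l=12 r=18: 28+38=66, found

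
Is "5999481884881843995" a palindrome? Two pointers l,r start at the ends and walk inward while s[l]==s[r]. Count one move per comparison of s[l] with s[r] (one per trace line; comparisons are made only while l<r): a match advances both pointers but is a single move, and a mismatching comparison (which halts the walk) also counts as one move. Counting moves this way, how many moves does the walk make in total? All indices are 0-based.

4 moves

l=0 r=18: '5'=='5', l++,r--
l=1 r=17: '9'=='9', l++,r--
l=2 r=16: '9'=='9', l++,r--
l=3 r=15: '9'!='3', stop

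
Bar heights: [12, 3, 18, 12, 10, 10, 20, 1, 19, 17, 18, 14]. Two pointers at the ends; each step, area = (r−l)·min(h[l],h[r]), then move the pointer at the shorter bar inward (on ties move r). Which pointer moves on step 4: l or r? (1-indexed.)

[1,12] min(12,14)*11=132 best=132 * → l++
[2,12] min(3,14)*10=30 best=132 → l++
[3,12] min(18,14)*9=126 best=132 → r--
[3,11] min(18,18)*8=144 best=144 * → r--

r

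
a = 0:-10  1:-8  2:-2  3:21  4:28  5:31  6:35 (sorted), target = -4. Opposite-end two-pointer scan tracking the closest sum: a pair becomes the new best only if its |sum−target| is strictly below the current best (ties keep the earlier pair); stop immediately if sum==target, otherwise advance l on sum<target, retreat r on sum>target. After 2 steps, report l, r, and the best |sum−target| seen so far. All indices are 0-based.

l=0 r=6: -10+35=25 d=29 *, r--
l=0 r=5: -10+31=21 d=25 *, r--

l=0, r=4, best |Δ|=25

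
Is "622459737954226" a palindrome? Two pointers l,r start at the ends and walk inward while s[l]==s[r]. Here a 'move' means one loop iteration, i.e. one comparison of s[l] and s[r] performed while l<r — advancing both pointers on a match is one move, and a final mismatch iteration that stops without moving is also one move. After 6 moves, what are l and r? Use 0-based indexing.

l=6, r=8

[0,14] '6'=='6' → l++,r--
[1,13] '2'=='2' → l++,r--
[2,12] '2'=='2' → l++,r--
[3,11] '4'=='4' → l++,r--
[4,10] '5'=='5' → l++,r--
[5,9] '9'=='9' → l++,r--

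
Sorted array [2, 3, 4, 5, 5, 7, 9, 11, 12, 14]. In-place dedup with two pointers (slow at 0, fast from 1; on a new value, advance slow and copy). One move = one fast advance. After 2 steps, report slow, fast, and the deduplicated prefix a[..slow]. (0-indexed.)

slow=0 fast=1: a[fast]=3≠a[slow]=2 write a[1]=3, slow++,fast++
slow=1 fast=2: a[fast]=4≠a[slow]=3 write a[2]=4, slow++,fast++

slow=2, fast=3, prefix=[2, 3, 4]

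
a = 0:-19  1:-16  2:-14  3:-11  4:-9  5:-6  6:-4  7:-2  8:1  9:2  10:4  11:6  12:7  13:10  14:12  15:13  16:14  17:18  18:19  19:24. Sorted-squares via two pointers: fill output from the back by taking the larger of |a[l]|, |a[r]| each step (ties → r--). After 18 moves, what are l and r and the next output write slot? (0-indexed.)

l=7, r=8, next write slot=1

[0,19] |-19|<=|24| out[19]=576 → r--
[0,18] |-19|<=|19| out[18]=361 → r--
[0,17] |-19|>|18| out[17]=361 → l++
[1,17] |-16|<=|18| out[16]=324 → r--
[1,16] |-16|>|14| out[15]=256 → l++
[2,16] |-14|<=|14| out[14]=196 → r--
[2,15] |-14|>|13| out[13]=196 → l++
[3,15] |-11|<=|13| out[12]=169 → r--
[3,14] |-11|<=|12| out[11]=144 → r--
[3,13] |-11|>|10| out[10]=121 → l++
[4,13] |-9|<=|10| out[9]=100 → r--
[4,12] |-9|>|7| out[8]=81 → l++
[5,12] |-6|<=|7| out[7]=49 → r--
[5,11] |-6|<=|6| out[6]=36 → r--
[5,10] |-6|>|4| out[5]=36 → l++
[6,10] |-4|<=|4| out[4]=16 → r--
[6,9] |-4|>|2| out[3]=16 → l++
[7,9] |-2|<=|2| out[2]=4 → r--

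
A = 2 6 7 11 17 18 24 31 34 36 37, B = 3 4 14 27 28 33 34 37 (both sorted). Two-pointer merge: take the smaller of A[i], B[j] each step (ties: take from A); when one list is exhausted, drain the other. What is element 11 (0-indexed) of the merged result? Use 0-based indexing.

merged[11] = 28

[i=0,j=0] A[i]=2<=B[j]=3 take 2 → i++
[i=1,j=0] A[i]=6>B[j]=3 take 3 → j++
[i=1,j=1] A[i]=6>B[j]=4 take 4 → j++
[i=1,j=2] A[i]=6<=B[j]=14 take 6 → i++
[i=2,j=2] A[i]=7<=B[j]=14 take 7 → i++
[i=3,j=2] A[i]=11<=B[j]=14 take 11 → i++
[i=4,j=2] A[i]=17>B[j]=14 take 14 → j++
[i=4,j=3] A[i]=17<=B[j]=27 take 17 → i++
[i=5,j=3] A[i]=18<=B[j]=27 take 18 → i++
[i=6,j=3] A[i]=24<=B[j]=27 take 24 → i++
[i=7,j=3] A[i]=31>B[j]=27 take 27 → j++
[i=7,j=4] A[i]=31>B[j]=28 take 28 → j++
[i=7,j=5] A[i]=31<=B[j]=33 take 31 → i++
[i=8,j=5] A[i]=34>B[j]=33 take 33 → j++
[i=8,j=6] A[i]=34<=B[j]=34 take 34 → i++
[i=9,j=6] A[i]=36>B[j]=34 take 34 → j++
[i=9,j=7] A[i]=36<=B[j]=37 take 36 → i++
[i=10,j=7] A[i]=37<=B[j]=37 take 37 → i++
[i=11,j=7] A done, take B[j]=37 → j++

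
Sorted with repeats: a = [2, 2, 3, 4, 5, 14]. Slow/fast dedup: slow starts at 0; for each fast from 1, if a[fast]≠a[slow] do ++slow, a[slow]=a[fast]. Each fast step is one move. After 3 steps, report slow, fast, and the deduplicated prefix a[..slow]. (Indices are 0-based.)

slow=2, fast=4, prefix=[2, 3, 4]

slow=0 fast=1: a[fast]=2=a[slow] dup, fast++
slow=0 fast=2: a[fast]=3≠a[slow]=2 write a[1]=3, slow++,fast++
slow=1 fast=3: a[fast]=4≠a[slow]=3 write a[2]=4, slow++,fast++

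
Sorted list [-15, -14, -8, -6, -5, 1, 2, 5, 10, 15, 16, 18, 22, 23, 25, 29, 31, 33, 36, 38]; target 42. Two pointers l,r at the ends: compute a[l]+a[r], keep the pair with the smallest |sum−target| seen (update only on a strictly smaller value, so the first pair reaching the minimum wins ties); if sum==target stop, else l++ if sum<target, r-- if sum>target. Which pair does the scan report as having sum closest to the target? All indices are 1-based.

pair (5, 38) with sum 43 (|Δ|=1)

l=1 r=20: -15+38=23 d=19 *, l++
l=2 r=20: -14+38=24 d=18 *, l++
l=3 r=20: -8+38=30 d=12 *, l++
l=4 r=20: -6+38=32 d=10 *, l++
l=5 r=20: -5+38=33 d=9 *, l++
l=6 r=20: 1+38=39 d=3 *, l++
l=7 r=20: 2+38=40 d=2 *, l++
l=8 r=20: 5+38=43 d=1 *, r--
l=8 r=19: 5+36=41 d=1, l++
l=9 r=19: 10+36=46 d=4, r--
l=9 r=18: 10+33=43 d=1, r--
l=9 r=17: 10+31=41 d=1, l++
l=10 r=17: 15+31=46 d=4, r--
l=10 r=16: 15+29=44 d=2, r--
l=10 r=15: 15+25=40 d=2, l++
l=11 r=15: 16+25=41 d=1, l++
l=12 r=15: 18+25=43 d=1, r--
l=12 r=14: 18+23=41 d=1, l++
l=13 r=14: 22+23=45 d=3, r--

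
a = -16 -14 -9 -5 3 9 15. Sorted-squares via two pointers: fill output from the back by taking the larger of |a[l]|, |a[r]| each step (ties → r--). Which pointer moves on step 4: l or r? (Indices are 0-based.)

[0,6] |-16|>|15| out[6]=256 → l++
[1,6] |-14|<=|15| out[5]=225 → r--
[1,5] |-14|>|9| out[4]=196 → l++
[2,5] |-9|<=|9| out[3]=81 → r--

r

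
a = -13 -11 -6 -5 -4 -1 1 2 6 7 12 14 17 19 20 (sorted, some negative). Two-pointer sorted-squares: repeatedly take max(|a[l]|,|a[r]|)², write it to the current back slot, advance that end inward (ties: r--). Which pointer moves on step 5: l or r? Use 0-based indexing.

l

[0,14] |-13|<=|20| out[14]=400 → r--
[0,13] |-13|<=|19| out[13]=361 → r--
[0,12] |-13|<=|17| out[12]=289 → r--
[0,11] |-13|<=|14| out[11]=196 → r--
[0,10] |-13|>|12| out[10]=169 → l++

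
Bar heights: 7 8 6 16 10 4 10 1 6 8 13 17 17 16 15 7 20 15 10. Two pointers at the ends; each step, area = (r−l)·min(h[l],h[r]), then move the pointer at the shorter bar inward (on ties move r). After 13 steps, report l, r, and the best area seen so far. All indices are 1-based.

l=12, r=17, best area=210

[1,19] min(7,10)*18=126 best=126 * → l++
[2,19] min(8,10)*17=136 best=136 * → l++
[3,19] min(6,10)*16=96 best=136 → l++
[4,19] min(16,10)*15=150 best=150 * → r--
[4,18] min(16,15)*14=210 best=210 * → r--
[4,17] min(16,20)*13=208 best=210 → l++
[5,17] min(10,20)*12=120 best=210 → l++
[6,17] min(4,20)*11=44 best=210 → l++
[7,17] min(10,20)*10=100 best=210 → l++
[8,17] min(1,20)*9=9 best=210 → l++
[9,17] min(6,20)*8=48 best=210 → l++
[10,17] min(8,20)*7=56 best=210 → l++
[11,17] min(13,20)*6=78 best=210 → l++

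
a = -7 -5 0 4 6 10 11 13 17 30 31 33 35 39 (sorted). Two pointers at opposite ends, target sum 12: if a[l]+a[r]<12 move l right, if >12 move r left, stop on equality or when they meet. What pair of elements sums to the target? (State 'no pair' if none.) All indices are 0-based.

(-5, 17)

[0,13] -7+39=32 >12 → r--
[0,12] -7+35=28 >12 → r--
[0,11] -7+33=26 >12 → r--
[0,10] -7+31=24 >12 → r--
[0,9] -7+30=23 >12 → r--
[0,8] -7+17=10 <12 → l++
[1,8] -5+17=12 → found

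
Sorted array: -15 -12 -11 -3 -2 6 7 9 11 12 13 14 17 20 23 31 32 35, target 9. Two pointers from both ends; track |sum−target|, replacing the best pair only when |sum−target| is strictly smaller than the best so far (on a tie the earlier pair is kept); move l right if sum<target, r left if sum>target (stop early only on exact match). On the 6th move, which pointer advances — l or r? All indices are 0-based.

l=0 r=17: -15+35=20 d=11 *, r--
l=0 r=16: -15+32=17 d=8 *, r--
l=0 r=15: -15+31=16 d=7 *, r--
l=0 r=14: -15+23=8 d=1 *, l++
l=1 r=14: -12+23=11 d=2, r--
l=1 r=13: -12+20=8 d=1, l++

l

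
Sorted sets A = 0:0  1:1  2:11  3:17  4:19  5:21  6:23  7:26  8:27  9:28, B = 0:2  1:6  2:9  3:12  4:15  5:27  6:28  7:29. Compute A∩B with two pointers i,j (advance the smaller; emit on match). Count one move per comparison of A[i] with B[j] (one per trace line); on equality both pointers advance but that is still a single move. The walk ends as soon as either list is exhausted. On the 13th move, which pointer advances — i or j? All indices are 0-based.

i

[i=0,j=0] 0<2 → i++
[i=1,j=0] 1<2 → i++
[i=2,j=0] 11>2 → j++
[i=2,j=1] 11>6 → j++
[i=2,j=2] 11>9 → j++
[i=2,j=3] 11<12 → i++
[i=3,j=3] 17>12 → j++
[i=3,j=4] 17>15 → j++
[i=3,j=5] 17<27 → i++
[i=4,j=5] 19<27 → i++
[i=5,j=5] 21<27 → i++
[i=6,j=5] 23<27 → i++
[i=7,j=5] 26<27 → i++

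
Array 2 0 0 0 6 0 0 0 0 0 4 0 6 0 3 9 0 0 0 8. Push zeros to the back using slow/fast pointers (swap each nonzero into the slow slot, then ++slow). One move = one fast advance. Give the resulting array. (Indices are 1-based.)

slow=1 fast=1: a[fast]=2≠0 swap→a[1]=2, slow++,fast++
slow=2 fast=2: a[fast]=0, fast++
slow=2 fast=3: a[fast]=0, fast++
slow=2 fast=4: a[fast]=0, fast++
slow=2 fast=5: a[fast]=6≠0 swap→a[2]=6, slow++,fast++
slow=3 fast=6: a[fast]=0, fast++
slow=3 fast=7: a[fast]=0, fast++
slow=3 fast=8: a[fast]=0, fast++
slow=3 fast=9: a[fast]=0, fast++
slow=3 fast=10: a[fast]=0, fast++
slow=3 fast=11: a[fast]=4≠0 swap→a[3]=4, slow++,fast++
slow=4 fast=12: a[fast]=0, fast++
slow=4 fast=13: a[fast]=6≠0 swap→a[4]=6, slow++,fast++
slow=5 fast=14: a[fast]=0, fast++
slow=5 fast=15: a[fast]=3≠0 swap→a[5]=3, slow++,fast++
slow=6 fast=16: a[fast]=9≠0 swap→a[6]=9, slow++,fast++
slow=7 fast=17: a[fast]=0, fast++
slow=7 fast=18: a[fast]=0, fast++
slow=7 fast=19: a[fast]=0, fast++
slow=7 fast=20: a[fast]=8≠0 swap→a[7]=8, slow++,fast++

[2, 6, 4, 6, 3, 9, 8, 0, 0, 0, 0, 0, 0, 0, 0, 0, 0, 0, 0, 0]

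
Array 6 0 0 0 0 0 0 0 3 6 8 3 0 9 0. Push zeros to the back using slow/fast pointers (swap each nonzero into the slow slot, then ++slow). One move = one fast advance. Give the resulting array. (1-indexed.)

[6, 3, 6, 8, 3, 9, 0, 0, 0, 0, 0, 0, 0, 0, 0]

(s=1,f=1) a[fast]=6≠0 swap→a[1]=6 → slow++,fast++
(s=2,f=2) a[fast]=0 → fast++
(s=2,f=3) a[fast]=0 → fast++
(s=2,f=4) a[fast]=0 → fast++
(s=2,f=5) a[fast]=0 → fast++
(s=2,f=6) a[fast]=0 → fast++
(s=2,f=7) a[fast]=0 → fast++
(s=2,f=8) a[fast]=0 → fast++
(s=2,f=9) a[fast]=3≠0 swap→a[2]=3 → slow++,fast++
(s=3,f=10) a[fast]=6≠0 swap→a[3]=6 → slow++,fast++
(s=4,f=11) a[fast]=8≠0 swap→a[4]=8 → slow++,fast++
(s=5,f=12) a[fast]=3≠0 swap→a[5]=3 → slow++,fast++
(s=6,f=13) a[fast]=0 → fast++
(s=6,f=14) a[fast]=9≠0 swap→a[6]=9 → slow++,fast++
(s=7,f=15) a[fast]=0 → fast++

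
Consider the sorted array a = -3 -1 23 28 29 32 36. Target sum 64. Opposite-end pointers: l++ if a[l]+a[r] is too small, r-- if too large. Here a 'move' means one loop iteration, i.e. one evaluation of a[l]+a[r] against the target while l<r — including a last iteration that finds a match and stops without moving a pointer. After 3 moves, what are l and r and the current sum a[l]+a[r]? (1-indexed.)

[1,7] -3+36=33 <64 → l++
[2,7] -1+36=35 <64 → l++
[3,7] 23+36=59 <64 → l++

l=4, r=7, sum=64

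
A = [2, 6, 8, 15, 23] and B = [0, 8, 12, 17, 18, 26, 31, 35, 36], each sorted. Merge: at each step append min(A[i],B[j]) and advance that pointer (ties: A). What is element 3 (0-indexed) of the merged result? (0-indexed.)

i=0 j=0: A[i]=2>B[j]=0 take 0, j++
i=0 j=1: A[i]=2<=B[j]=8 take 2, i++
i=1 j=1: A[i]=6<=B[j]=8 take 6, i++
i=2 j=1: A[i]=8<=B[j]=8 take 8, i++
i=3 j=1: A[i]=15>B[j]=8 take 8, j++
i=3 j=2: A[i]=15>B[j]=12 take 12, j++
i=3 j=3: A[i]=15<=B[j]=17 take 15, i++
i=4 j=3: A[i]=23>B[j]=17 take 17, j++
i=4 j=4: A[i]=23>B[j]=18 take 18, j++
i=4 j=5: A[i]=23<=B[j]=26 take 23, i++
i=5 j=5: A done, take B[j]=26, j++
i=5 j=6: A done, take B[j]=31, j++
i=5 j=7: A done, take B[j]=35, j++
i=5 j=8: A done, take B[j]=36, j++

merged[3] = 8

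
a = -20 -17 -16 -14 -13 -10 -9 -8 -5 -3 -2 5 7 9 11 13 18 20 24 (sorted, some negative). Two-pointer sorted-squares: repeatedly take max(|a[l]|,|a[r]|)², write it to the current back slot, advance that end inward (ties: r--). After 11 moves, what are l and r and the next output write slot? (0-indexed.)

l=6, r=13, next write slot=7

l=0 r=18: |-20|<=|24| out[18]=576, r--
l=0 r=17: |-20|<=|20| out[17]=400, r--
l=0 r=16: |-20|>|18| out[16]=400, l++
l=1 r=16: |-17|<=|18| out[15]=324, r--
l=1 r=15: |-17|>|13| out[14]=289, l++
l=2 r=15: |-16|>|13| out[13]=256, l++
l=3 r=15: |-14|>|13| out[12]=196, l++
l=4 r=15: |-13|<=|13| out[11]=169, r--
l=4 r=14: |-13|>|11| out[10]=169, l++
l=5 r=14: |-10|<=|11| out[9]=121, r--
l=5 r=13: |-10|>|9| out[8]=100, l++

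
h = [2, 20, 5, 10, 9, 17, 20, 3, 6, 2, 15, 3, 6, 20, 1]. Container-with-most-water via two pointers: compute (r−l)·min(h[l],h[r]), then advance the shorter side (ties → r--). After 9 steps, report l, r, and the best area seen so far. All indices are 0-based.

l=0 r=14: min(2,1)*14=14 best=14 *, r--
l=0 r=13: min(2,20)*13=26 best=26 *, l++
l=1 r=13: min(20,20)*12=240 best=240 *, r--
l=1 r=12: min(20,6)*11=66 best=240, r--
l=1 r=11: min(20,3)*10=30 best=240, r--
l=1 r=10: min(20,15)*9=135 best=240, r--
l=1 r=9: min(20,2)*8=16 best=240, r--
l=1 r=8: min(20,6)*7=42 best=240, r--
l=1 r=7: min(20,3)*6=18 best=240, r--

l=1, r=6, best area=240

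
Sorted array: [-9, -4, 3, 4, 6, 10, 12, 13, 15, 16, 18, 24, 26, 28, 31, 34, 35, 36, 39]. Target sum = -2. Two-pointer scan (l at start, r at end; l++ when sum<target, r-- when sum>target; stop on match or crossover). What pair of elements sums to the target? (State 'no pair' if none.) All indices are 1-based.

no pair

l=1 r=19: -9+39=30 >-2, r--
l=1 r=18: -9+36=27 >-2, r--
l=1 r=17: -9+35=26 >-2, r--
l=1 r=16: -9+34=25 >-2, r--
l=1 r=15: -9+31=22 >-2, r--
l=1 r=14: -9+28=19 >-2, r--
l=1 r=13: -9+26=17 >-2, r--
l=1 r=12: -9+24=15 >-2, r--
l=1 r=11: -9+18=9 >-2, r--
l=1 r=10: -9+16=7 >-2, r--
l=1 r=9: -9+15=6 >-2, r--
l=1 r=8: -9+13=4 >-2, r--
l=1 r=7: -9+12=3 >-2, r--
l=1 r=6: -9+10=1 >-2, r--
l=1 r=5: -9+6=-3 <-2, l++
l=2 r=5: -4+6=2 >-2, r--
l=2 r=4: -4+4=0 >-2, r--
l=2 r=3: -4+3=-1 >-2, r--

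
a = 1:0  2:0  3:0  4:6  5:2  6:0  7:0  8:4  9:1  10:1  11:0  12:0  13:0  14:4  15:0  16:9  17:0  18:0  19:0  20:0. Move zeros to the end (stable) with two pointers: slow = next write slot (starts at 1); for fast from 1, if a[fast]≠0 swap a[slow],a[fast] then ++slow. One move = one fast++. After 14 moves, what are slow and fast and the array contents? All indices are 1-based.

slow=1 fast=1: a[fast]=0, fast++
slow=1 fast=2: a[fast]=0, fast++
slow=1 fast=3: a[fast]=0, fast++
slow=1 fast=4: a[fast]=6≠0 swap→a[1]=6, slow++,fast++
slow=2 fast=5: a[fast]=2≠0 swap→a[2]=2, slow++,fast++
slow=3 fast=6: a[fast]=0, fast++
slow=3 fast=7: a[fast]=0, fast++
slow=3 fast=8: a[fast]=4≠0 swap→a[3]=4, slow++,fast++
slow=4 fast=9: a[fast]=1≠0 swap→a[4]=1, slow++,fast++
slow=5 fast=10: a[fast]=1≠0 swap→a[5]=1, slow++,fast++
slow=6 fast=11: a[fast]=0, fast++
slow=6 fast=12: a[fast]=0, fast++
slow=6 fast=13: a[fast]=0, fast++
slow=6 fast=14: a[fast]=4≠0 swap→a[6]=4, slow++,fast++

slow=7, fast=15, a=[6, 2, 4, 1, 1, 4, 0, 0, 0, 0, 0, 0, 0, 0, 0, 9, 0, 0, 0, 0]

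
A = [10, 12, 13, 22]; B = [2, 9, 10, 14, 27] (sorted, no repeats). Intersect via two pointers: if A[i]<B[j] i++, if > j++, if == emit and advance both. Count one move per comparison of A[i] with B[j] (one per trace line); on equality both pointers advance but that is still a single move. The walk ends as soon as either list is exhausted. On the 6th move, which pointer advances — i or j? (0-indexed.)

j

i=0 j=0: 10>2, j++
i=0 j=1: 10>9, j++
i=0 j=2: 10==10 emit, i++,j++
i=1 j=3: 12<14, i++
i=2 j=3: 13<14, i++
i=3 j=3: 22>14, j++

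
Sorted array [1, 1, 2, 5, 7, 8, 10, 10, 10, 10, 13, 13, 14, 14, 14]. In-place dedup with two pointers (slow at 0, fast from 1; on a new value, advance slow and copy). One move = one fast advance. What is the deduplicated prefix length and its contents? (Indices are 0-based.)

length 8; prefix = [1, 2, 5, 7, 8, 10, 13, 14]

(s=0,f=1) a[fast]=1=a[slow] dup → fast++
(s=0,f=2) a[fast]=2≠a[slow]=1 write a[1]=2 → slow++,fast++
(s=1,f=3) a[fast]=5≠a[slow]=2 write a[2]=5 → slow++,fast++
(s=2,f=4) a[fast]=7≠a[slow]=5 write a[3]=7 → slow++,fast++
(s=3,f=5) a[fast]=8≠a[slow]=7 write a[4]=8 → slow++,fast++
(s=4,f=6) a[fast]=10≠a[slow]=8 write a[5]=10 → slow++,fast++
(s=5,f=7) a[fast]=10=a[slow] dup → fast++
(s=5,f=8) a[fast]=10=a[slow] dup → fast++
(s=5,f=9) a[fast]=10=a[slow] dup → fast++
(s=5,f=10) a[fast]=13≠a[slow]=10 write a[6]=13 → slow++,fast++
(s=6,f=11) a[fast]=13=a[slow] dup → fast++
(s=6,f=12) a[fast]=14≠a[slow]=13 write a[7]=14 → slow++,fast++
(s=7,f=13) a[fast]=14=a[slow] dup → fast++
(s=7,f=14) a[fast]=14=a[slow] dup → fast++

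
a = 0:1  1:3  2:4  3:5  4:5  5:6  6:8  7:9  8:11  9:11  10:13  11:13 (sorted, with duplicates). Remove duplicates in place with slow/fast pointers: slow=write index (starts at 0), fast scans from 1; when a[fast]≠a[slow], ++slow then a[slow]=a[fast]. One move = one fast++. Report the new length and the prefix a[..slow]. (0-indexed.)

(s=0,f=1) a[fast]=3≠a[slow]=1 write a[1]=3 → slow++,fast++
(s=1,f=2) a[fast]=4≠a[slow]=3 write a[2]=4 → slow++,fast++
(s=2,f=3) a[fast]=5≠a[slow]=4 write a[3]=5 → slow++,fast++
(s=3,f=4) a[fast]=5=a[slow] dup → fast++
(s=3,f=5) a[fast]=6≠a[slow]=5 write a[4]=6 → slow++,fast++
(s=4,f=6) a[fast]=8≠a[slow]=6 write a[5]=8 → slow++,fast++
(s=5,f=7) a[fast]=9≠a[slow]=8 write a[6]=9 → slow++,fast++
(s=6,f=8) a[fast]=11≠a[slow]=9 write a[7]=11 → slow++,fast++
(s=7,f=9) a[fast]=11=a[slow] dup → fast++
(s=7,f=10) a[fast]=13≠a[slow]=11 write a[8]=13 → slow++,fast++
(s=8,f=11) a[fast]=13=a[slow] dup → fast++

length 9; prefix = [1, 3, 4, 5, 6, 8, 9, 11, 13]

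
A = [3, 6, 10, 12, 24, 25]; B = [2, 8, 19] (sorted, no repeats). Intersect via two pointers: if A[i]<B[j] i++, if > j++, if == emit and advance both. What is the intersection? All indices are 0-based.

intersection = []

i=0 j=0: 3>2, j++
i=0 j=1: 3<8, i++
i=1 j=1: 6<8, i++
i=2 j=1: 10>8, j++
i=2 j=2: 10<19, i++
i=3 j=2: 12<19, i++
i=4 j=2: 24>19, j++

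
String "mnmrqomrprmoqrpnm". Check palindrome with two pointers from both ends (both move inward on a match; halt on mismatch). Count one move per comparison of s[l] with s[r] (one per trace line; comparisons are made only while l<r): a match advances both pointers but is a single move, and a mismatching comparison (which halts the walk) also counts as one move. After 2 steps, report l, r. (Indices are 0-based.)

l=2, r=14

l=0 r=16: 'm'=='m', l++,r--
l=1 r=15: 'n'=='n', l++,r--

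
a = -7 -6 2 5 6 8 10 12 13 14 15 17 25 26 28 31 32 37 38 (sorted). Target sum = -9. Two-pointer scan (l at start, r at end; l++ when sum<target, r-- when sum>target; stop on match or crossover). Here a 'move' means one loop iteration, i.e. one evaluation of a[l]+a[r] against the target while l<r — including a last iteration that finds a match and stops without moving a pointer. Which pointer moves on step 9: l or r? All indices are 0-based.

l=0 r=18: -7+38=31 >-9, r--
l=0 r=17: -7+37=30 >-9, r--
l=0 r=16: -7+32=25 >-9, r--
l=0 r=15: -7+31=24 >-9, r--
l=0 r=14: -7+28=21 >-9, r--
l=0 r=13: -7+26=19 >-9, r--
l=0 r=12: -7+25=18 >-9, r--
l=0 r=11: -7+17=10 >-9, r--
l=0 r=10: -7+15=8 >-9, r--

r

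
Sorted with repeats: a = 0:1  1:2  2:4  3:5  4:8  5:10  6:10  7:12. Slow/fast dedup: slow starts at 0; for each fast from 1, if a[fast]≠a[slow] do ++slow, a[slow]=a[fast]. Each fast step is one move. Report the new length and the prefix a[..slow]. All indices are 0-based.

(s=0,f=1) a[fast]=2≠a[slow]=1 write a[1]=2 → slow++,fast++
(s=1,f=2) a[fast]=4≠a[slow]=2 write a[2]=4 → slow++,fast++
(s=2,f=3) a[fast]=5≠a[slow]=4 write a[3]=5 → slow++,fast++
(s=3,f=4) a[fast]=8≠a[slow]=5 write a[4]=8 → slow++,fast++
(s=4,f=5) a[fast]=10≠a[slow]=8 write a[5]=10 → slow++,fast++
(s=5,f=6) a[fast]=10=a[slow] dup → fast++
(s=5,f=7) a[fast]=12≠a[slow]=10 write a[6]=12 → slow++,fast++

length 7; prefix = [1, 2, 4, 5, 8, 10, 12]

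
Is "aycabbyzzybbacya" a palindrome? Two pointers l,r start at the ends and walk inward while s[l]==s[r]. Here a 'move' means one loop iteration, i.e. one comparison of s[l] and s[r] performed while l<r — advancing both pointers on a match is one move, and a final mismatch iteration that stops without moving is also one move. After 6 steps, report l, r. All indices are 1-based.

[1,16] 'a'=='a' → l++,r--
[2,15] 'y'=='y' → l++,r--
[3,14] 'c'=='c' → l++,r--
[4,13] 'a'=='a' → l++,r--
[5,12] 'b'=='b' → l++,r--
[6,11] 'b'=='b' → l++,r--

l=7, r=10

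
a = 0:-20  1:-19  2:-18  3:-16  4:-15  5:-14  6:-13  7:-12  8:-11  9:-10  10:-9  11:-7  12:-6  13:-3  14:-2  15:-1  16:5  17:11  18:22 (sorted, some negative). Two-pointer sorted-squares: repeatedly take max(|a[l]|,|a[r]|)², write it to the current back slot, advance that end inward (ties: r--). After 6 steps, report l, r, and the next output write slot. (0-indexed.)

l=5, r=17, next write slot=12

[0,18] |-20|<=|22| out[18]=484 → r--
[0,17] |-20|>|11| out[17]=400 → l++
[1,17] |-19|>|11| out[16]=361 → l++
[2,17] |-18|>|11| out[15]=324 → l++
[3,17] |-16|>|11| out[14]=256 → l++
[4,17] |-15|>|11| out[13]=225 → l++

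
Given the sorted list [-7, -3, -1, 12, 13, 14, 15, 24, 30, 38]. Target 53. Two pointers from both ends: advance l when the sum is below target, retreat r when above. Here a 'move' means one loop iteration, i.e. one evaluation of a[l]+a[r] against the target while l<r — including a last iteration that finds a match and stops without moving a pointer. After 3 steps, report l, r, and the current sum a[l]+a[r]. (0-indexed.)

l=3, r=9, sum=50

l=0 r=9: -7+38=31 <53, l++
l=1 r=9: -3+38=35 <53, l++
l=2 r=9: -1+38=37 <53, l++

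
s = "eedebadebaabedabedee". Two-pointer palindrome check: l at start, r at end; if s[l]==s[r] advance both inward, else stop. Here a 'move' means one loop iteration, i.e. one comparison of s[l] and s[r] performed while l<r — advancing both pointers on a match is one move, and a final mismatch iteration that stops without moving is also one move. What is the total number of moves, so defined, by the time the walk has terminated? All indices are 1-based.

10 moves

[1,20] 'e'=='e' → l++,r--
[2,19] 'e'=='e' → l++,r--
[3,18] 'd'=='d' → l++,r--
[4,17] 'e'=='e' → l++,r--
[5,16] 'b'=='b' → l++,r--
[6,15] 'a'=='a' → l++,r--
[7,14] 'd'=='d' → l++,r--
[8,13] 'e'=='e' → l++,r--
[9,12] 'b'=='b' → l++,r--
[10,11] 'a'=='a' → l++,r--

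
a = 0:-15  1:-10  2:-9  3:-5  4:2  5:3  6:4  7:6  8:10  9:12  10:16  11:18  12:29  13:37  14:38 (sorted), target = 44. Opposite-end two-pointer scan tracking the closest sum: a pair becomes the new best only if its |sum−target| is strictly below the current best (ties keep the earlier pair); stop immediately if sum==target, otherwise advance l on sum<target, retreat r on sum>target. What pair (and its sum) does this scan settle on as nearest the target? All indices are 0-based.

[0,14] -15+38=23 d=21 * → l++
[1,14] -10+38=28 d=16 * → l++
[2,14] -9+38=29 d=15 * → l++
[3,14] -5+38=33 d=11 * → l++
[4,14] 2+38=40 d=4 * → l++
[5,14] 3+38=41 d=3 * → l++
[6,14] 4+38=42 d=2 * → l++
[7,14] 6+38=44 d=0 * → stop

pair (6, 38) with sum 44 (|Δ|=0)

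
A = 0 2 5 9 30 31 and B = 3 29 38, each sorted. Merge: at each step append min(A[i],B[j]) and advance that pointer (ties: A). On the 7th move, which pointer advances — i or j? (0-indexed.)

i

[i=0,j=0] A[i]=0<=B[j]=3 take 0 → i++
[i=1,j=0] A[i]=2<=B[j]=3 take 2 → i++
[i=2,j=0] A[i]=5>B[j]=3 take 3 → j++
[i=2,j=1] A[i]=5<=B[j]=29 take 5 → i++
[i=3,j=1] A[i]=9<=B[j]=29 take 9 → i++
[i=4,j=1] A[i]=30>B[j]=29 take 29 → j++
[i=4,j=2] A[i]=30<=B[j]=38 take 30 → i++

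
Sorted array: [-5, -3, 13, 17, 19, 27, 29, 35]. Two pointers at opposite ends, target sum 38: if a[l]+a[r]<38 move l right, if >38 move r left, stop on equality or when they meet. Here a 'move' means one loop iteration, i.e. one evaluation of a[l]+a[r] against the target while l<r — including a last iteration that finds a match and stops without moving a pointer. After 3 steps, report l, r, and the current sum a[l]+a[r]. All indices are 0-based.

l=0 r=7: -5+35=30 <38, l++
l=1 r=7: -3+35=32 <38, l++
l=2 r=7: 13+35=48 >38, r--

l=2, r=6, sum=42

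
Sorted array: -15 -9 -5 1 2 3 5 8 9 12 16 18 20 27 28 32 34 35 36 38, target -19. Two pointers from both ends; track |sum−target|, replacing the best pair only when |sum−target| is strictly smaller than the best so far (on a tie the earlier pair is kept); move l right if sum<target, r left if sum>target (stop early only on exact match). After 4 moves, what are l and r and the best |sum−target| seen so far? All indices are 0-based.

l=0 r=19: -15+38=23 d=42 *, r--
l=0 r=18: -15+36=21 d=40 *, r--
l=0 r=17: -15+35=20 d=39 *, r--
l=0 r=16: -15+34=19 d=38 *, r--

l=0, r=15, best |Δ|=38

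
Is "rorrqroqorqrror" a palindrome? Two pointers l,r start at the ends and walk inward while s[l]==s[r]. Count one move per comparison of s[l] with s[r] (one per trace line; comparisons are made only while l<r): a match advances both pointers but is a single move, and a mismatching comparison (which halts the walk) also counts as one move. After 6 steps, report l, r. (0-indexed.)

l=6, r=8

[0,14] 'r'=='r' → l++,r--
[1,13] 'o'=='o' → l++,r--
[2,12] 'r'=='r' → l++,r--
[3,11] 'r'=='r' → l++,r--
[4,10] 'q'=='q' → l++,r--
[5,9] 'r'=='r' → l++,r--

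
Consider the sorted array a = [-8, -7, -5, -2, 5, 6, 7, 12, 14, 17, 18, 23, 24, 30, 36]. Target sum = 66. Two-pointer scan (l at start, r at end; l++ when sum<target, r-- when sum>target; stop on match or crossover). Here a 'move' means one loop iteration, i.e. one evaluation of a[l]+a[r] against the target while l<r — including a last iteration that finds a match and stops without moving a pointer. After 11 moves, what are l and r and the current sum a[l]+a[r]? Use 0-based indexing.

[0,14] -8+36=28 <66 → l++
[1,14] -7+36=29 <66 → l++
[2,14] -5+36=31 <66 → l++
[3,14] -2+36=34 <66 → l++
[4,14] 5+36=41 <66 → l++
[5,14] 6+36=42 <66 → l++
[6,14] 7+36=43 <66 → l++
[7,14] 12+36=48 <66 → l++
[8,14] 14+36=50 <66 → l++
[9,14] 17+36=53 <66 → l++
[10,14] 18+36=54 <66 → l++

l=11, r=14, sum=59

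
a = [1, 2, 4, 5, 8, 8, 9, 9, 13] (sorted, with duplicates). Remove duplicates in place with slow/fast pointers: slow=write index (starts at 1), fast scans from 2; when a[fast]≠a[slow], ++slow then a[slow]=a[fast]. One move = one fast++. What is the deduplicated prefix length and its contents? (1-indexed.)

length 7; prefix = [1, 2, 4, 5, 8, 9, 13]

slow=1 fast=2: a[fast]=2≠a[slow]=1 write a[2]=2, slow++,fast++
slow=2 fast=3: a[fast]=4≠a[slow]=2 write a[3]=4, slow++,fast++
slow=3 fast=4: a[fast]=5≠a[slow]=4 write a[4]=5, slow++,fast++
slow=4 fast=5: a[fast]=8≠a[slow]=5 write a[5]=8, slow++,fast++
slow=5 fast=6: a[fast]=8=a[slow] dup, fast++
slow=5 fast=7: a[fast]=9≠a[slow]=8 write a[6]=9, slow++,fast++
slow=6 fast=8: a[fast]=9=a[slow] dup, fast++
slow=6 fast=9: a[fast]=13≠a[slow]=9 write a[7]=13, slow++,fast++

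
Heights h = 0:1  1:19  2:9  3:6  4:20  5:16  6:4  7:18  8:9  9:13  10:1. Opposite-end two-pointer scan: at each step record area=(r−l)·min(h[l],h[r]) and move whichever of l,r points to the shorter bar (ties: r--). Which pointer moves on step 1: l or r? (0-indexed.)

l=0 r=10: min(1,1)*10=10 best=10 *, r--

r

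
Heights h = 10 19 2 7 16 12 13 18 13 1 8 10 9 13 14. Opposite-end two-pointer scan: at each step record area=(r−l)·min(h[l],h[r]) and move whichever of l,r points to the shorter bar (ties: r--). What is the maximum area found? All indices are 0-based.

[0,14] min(10,14)*14=140 best=140 * → l++
[1,14] min(19,14)*13=182 best=182 * → r--
[1,13] min(19,13)*12=156 best=182 → r--
[1,12] min(19,9)*11=99 best=182 → r--
[1,11] min(19,10)*10=100 best=182 → r--
[1,10] min(19,8)*9=72 best=182 → r--
[1,9] min(19,1)*8=8 best=182 → r--
[1,8] min(19,13)*7=91 best=182 → r--
[1,7] min(19,18)*6=108 best=182 → r--
[1,6] min(19,13)*5=65 best=182 → r--
[1,5] min(19,12)*4=48 best=182 → r--
[1,4] min(19,16)*3=48 best=182 → r--
[1,3] min(19,7)*2=14 best=182 → r--
[1,2] min(19,2)*1=2 best=182 → r--

max area = 182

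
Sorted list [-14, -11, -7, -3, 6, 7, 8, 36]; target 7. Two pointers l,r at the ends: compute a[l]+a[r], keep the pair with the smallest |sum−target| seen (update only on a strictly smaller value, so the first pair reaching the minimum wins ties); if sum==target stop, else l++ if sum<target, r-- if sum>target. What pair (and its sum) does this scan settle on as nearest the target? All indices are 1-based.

[1,8] -14+36=22 d=15 * → r--
[1,7] -14+8=-6 d=13 * → l++
[2,7] -11+8=-3 d=10 * → l++
[3,7] -7+8=1 d=6 * → l++
[4,7] -3+8=5 d=2 * → l++
[5,7] 6+8=14 d=7 → r--
[5,6] 6+7=13 d=6 → r--

pair (-3, 8) with sum 5 (|Δ|=2)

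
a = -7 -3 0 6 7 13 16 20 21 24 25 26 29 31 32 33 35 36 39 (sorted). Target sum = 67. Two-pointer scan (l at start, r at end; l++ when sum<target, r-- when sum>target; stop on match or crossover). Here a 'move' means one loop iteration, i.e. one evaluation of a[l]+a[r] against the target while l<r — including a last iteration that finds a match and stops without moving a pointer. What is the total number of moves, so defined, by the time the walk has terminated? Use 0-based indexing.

[0,18] -7+39=32 <67 → l++
[1,18] -3+39=36 <67 → l++
[2,18] 0+39=39 <67 → l++
[3,18] 6+39=45 <67 → l++
[4,18] 7+39=46 <67 → l++
[5,18] 13+39=52 <67 → l++
[6,18] 16+39=55 <67 → l++
[7,18] 20+39=59 <67 → l++
[8,18] 21+39=60 <67 → l++
[9,18] 24+39=63 <67 → l++
[10,18] 25+39=64 <67 → l++
[11,18] 26+39=65 <67 → l++
[12,18] 29+39=68 >67 → r--
[12,17] 29+36=65 <67 → l++
[13,17] 31+36=67 → found

15 moves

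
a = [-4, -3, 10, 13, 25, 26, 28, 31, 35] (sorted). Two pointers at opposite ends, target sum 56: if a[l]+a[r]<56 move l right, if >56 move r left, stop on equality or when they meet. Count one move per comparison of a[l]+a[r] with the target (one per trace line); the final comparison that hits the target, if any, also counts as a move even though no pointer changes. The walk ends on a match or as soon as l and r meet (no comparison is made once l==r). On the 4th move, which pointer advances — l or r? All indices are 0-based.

l

l=0 r=8: -4+35=31 <56, l++
l=1 r=8: -3+35=32 <56, l++
l=2 r=8: 10+35=45 <56, l++
l=3 r=8: 13+35=48 <56, l++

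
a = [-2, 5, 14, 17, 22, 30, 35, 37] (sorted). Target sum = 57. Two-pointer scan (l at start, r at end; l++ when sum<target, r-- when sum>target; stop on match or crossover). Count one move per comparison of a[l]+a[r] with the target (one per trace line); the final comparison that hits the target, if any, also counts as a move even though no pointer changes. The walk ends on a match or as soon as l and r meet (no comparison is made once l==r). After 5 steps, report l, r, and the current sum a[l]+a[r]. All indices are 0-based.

[0,7] -2+37=35 <57 → l++
[1,7] 5+37=42 <57 → l++
[2,7] 14+37=51 <57 → l++
[3,7] 17+37=54 <57 → l++
[4,7] 22+37=59 >57 → r--

l=4, r=6, sum=57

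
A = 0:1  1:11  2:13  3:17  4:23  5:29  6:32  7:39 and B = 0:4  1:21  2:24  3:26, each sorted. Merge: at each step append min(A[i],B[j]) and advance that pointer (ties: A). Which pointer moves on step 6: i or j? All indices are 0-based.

i=0 j=0: A[i]=1<=B[j]=4 take 1, i++
i=1 j=0: A[i]=11>B[j]=4 take 4, j++
i=1 j=1: A[i]=11<=B[j]=21 take 11, i++
i=2 j=1: A[i]=13<=B[j]=21 take 13, i++
i=3 j=1: A[i]=17<=B[j]=21 take 17, i++
i=4 j=1: A[i]=23>B[j]=21 take 21, j++

j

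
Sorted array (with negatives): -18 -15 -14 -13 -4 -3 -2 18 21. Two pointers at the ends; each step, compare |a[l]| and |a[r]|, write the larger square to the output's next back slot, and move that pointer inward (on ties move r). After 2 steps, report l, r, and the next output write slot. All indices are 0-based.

[0,8] |-18|<=|21| out[8]=441 → r--
[0,7] |-18|<=|18| out[7]=324 → r--

l=0, r=6, next write slot=6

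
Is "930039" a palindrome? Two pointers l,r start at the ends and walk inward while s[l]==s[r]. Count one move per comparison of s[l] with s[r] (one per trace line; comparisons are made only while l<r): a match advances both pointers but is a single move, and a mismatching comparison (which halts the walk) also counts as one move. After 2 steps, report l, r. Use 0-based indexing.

l=0 r=5: '9'=='9', l++,r--
l=1 r=4: '3'=='3', l++,r--

l=2, r=3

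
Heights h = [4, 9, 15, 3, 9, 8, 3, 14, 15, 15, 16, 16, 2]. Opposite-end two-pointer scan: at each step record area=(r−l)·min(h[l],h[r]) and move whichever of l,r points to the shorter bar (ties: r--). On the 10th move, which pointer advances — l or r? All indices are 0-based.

[0,12] min(4,2)*12=24 best=24 * → r--
[0,11] min(4,16)*11=44 best=44 * → l++
[1,11] min(9,16)*10=90 best=90 * → l++
[2,11] min(15,16)*9=135 best=135 * → l++
[3,11] min(3,16)*8=24 best=135 → l++
[4,11] min(9,16)*7=63 best=135 → l++
[5,11] min(8,16)*6=48 best=135 → l++
[6,11] min(3,16)*5=15 best=135 → l++
[7,11] min(14,16)*4=56 best=135 → l++
[8,11] min(15,16)*3=45 best=135 → l++

l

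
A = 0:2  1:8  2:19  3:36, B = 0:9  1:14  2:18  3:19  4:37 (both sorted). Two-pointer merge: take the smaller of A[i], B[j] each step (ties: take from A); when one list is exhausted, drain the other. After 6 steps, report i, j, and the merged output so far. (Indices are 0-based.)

i=0 j=0: A[i]=2<=B[j]=9 take 2, i++
i=1 j=0: A[i]=8<=B[j]=9 take 8, i++
i=2 j=0: A[i]=19>B[j]=9 take 9, j++
i=2 j=1: A[i]=19>B[j]=14 take 14, j++
i=2 j=2: A[i]=19>B[j]=18 take 18, j++
i=2 j=3: A[i]=19<=B[j]=19 take 19, i++

i=3, j=3, merged so far=[2, 8, 9, 14, 18, 19]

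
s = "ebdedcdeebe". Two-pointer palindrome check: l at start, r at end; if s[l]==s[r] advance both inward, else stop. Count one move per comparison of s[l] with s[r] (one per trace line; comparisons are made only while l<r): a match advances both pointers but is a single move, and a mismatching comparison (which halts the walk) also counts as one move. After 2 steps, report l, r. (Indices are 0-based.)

l=2, r=8

l=0 r=10: 'e'=='e', l++,r--
l=1 r=9: 'b'=='b', l++,r--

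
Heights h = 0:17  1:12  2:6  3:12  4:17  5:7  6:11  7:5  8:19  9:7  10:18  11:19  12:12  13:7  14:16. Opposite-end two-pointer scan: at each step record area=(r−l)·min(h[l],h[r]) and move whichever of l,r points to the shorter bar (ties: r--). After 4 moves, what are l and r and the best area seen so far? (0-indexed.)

l=0 r=14: min(17,16)*14=224 best=224 *, r--
l=0 r=13: min(17,7)*13=91 best=224, r--
l=0 r=12: min(17,12)*12=144 best=224, r--
l=0 r=11: min(17,19)*11=187 best=224, l++

l=1, r=11, best area=224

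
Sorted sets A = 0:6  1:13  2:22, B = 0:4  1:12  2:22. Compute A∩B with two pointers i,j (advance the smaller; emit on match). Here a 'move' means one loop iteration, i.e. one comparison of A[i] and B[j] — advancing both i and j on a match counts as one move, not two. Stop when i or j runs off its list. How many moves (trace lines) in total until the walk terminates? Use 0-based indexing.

5 moves

[i=0,j=0] 6>4 → j++
[i=0,j=1] 6<12 → i++
[i=1,j=1] 13>12 → j++
[i=1,j=2] 13<22 → i++
[i=2,j=2] 22==22 emit → i++,j++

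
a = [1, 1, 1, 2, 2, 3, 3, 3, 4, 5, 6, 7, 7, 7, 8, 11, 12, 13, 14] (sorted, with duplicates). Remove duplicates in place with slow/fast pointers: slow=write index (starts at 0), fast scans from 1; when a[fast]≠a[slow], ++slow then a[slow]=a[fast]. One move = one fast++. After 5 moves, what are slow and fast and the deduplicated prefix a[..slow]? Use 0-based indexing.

slow=2, fast=6, prefix=[1, 2, 3]

slow=0 fast=1: a[fast]=1=a[slow] dup, fast++
slow=0 fast=2: a[fast]=1=a[slow] dup, fast++
slow=0 fast=3: a[fast]=2≠a[slow]=1 write a[1]=2, slow++,fast++
slow=1 fast=4: a[fast]=2=a[slow] dup, fast++
slow=1 fast=5: a[fast]=3≠a[slow]=2 write a[2]=3, slow++,fast++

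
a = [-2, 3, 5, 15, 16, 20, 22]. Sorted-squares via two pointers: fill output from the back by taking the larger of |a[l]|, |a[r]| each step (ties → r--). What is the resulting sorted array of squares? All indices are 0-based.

[4, 9, 25, 225, 256, 400, 484]

l=0 r=6: |-2|<=|22| out[6]=484, r--
l=0 r=5: |-2|<=|20| out[5]=400, r--
l=0 r=4: |-2|<=|16| out[4]=256, r--
l=0 r=3: |-2|<=|15| out[3]=225, r--
l=0 r=2: |-2|<=|5| out[2]=25, r--
l=0 r=1: |-2|<=|3| out[1]=9, r--
l=0 r=0: |-2|<=|-2| out[0]=4, r--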